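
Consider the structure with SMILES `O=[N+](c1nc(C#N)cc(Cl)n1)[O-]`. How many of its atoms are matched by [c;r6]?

4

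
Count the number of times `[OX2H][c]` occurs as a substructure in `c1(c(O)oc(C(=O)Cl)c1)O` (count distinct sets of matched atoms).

2

[OX2H][c] is the SMARTS for a phenol: a hydroxyl oxygen attached to an aromatic carbon.
The molecule carries 2 separate instances of a hydroxyl group (-OH) meeting every constraint; each maps to a distinct set of atoms, giving 2 matches.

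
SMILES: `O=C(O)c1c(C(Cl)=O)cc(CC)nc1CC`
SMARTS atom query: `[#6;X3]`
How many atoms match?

7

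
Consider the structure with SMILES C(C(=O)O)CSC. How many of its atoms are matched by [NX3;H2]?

0

Check the 7 heavy atoms by environment: 2× C (H2, X4) → no; 1× C (H0, X3) → no; 1× O (H0, X1) → no; 1× O (H1, X2) → no; 1× S (H0, X2) → no; 1× C (H3, X4) → no.
No environment satisfies the query, so 0 matching atoms.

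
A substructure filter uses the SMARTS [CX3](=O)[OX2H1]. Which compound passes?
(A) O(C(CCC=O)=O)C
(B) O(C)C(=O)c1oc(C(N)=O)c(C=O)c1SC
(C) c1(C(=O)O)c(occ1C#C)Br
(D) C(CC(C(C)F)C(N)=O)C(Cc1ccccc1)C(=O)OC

C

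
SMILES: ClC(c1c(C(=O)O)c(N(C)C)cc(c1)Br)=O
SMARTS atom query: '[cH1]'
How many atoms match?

2

The query [cH1] means: aromatic carbon bearing exactly one hydrogen.
Check the 16 heavy atoms by environment: 4× c (aromatic, H0) → no; 2× c (aromatic, H1) → match; 1× Br (H0) → no; 1× N (H0) → no; 2× C (H3) → no; 2× C (H0) → no; 2× O (H0) → no; 1× O (H1) → no; 1× Cl (H0) → no.
That gives 2 matching atoms.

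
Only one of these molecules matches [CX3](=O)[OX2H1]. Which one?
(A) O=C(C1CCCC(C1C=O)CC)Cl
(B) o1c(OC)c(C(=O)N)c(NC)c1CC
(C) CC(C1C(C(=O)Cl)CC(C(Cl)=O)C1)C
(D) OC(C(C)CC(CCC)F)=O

D

[CX3](=O)[OX2H1] describes an sp2 carbon double-bonded to O and single-bonded to an -OH oxygen (a carboxylic acid).
(A) has an acyl chloride (-C(=O)Cl) but the carbonyl is bonded to Cl, not to an -OH oxygen.
(B) has a primary amide (-C(=O)NH2) but the carbonyl is bonded to N, not to an -OH oxygen.
(C) has an acyl chloride (-C(=O)Cl) but the carbonyl is bonded to Cl, not to an -OH oxygen.
(D) contains a carboxylic acid group (-C(=O)OH), which satisfies every atom and bond constraint.
So the answer is (D).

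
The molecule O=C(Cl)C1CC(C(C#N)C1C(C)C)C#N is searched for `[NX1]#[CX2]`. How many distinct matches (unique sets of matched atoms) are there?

2

[NX1]#[CX2] is the SMARTS for a nitrile: a nitrogen triple-bonded to a two-connected carbon.
The molecule carries 2 separate instances of a nitrile (-C#N) meeting every constraint; each maps to a distinct set of atoms, giving 2 matches.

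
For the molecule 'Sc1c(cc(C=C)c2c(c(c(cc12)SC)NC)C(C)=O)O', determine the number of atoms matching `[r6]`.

Check the 21 heavy atoms by environment: 10× c (aromatic, in 6-ring) → match; 6× C (acyclic) → no; 2× S (acyclic) → no; 2× O (acyclic) → no; 1× N (acyclic) → no.
That gives 10 matching atoms.

10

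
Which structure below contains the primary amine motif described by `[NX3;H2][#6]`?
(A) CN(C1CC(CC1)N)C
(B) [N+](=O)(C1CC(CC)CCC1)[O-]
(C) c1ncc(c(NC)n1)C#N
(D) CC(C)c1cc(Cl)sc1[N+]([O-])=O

[NX3;H2][#6] describes a trivalent nitrogen with two H attached to carbon (a primary amine).
(A) contains a primary amino group (-NH2), which satisfies every atom and bond constraint.
(B) has a nitro group (-[N+](=O)[O-]) but the nitrogen is [N+] with no H, not NX3H2.
(C) has a nitrile (-C#N) but the nitrogen is NX1 (triple-bonded), not NX3 with two H.
(D) has a nitro group (-[N+](=O)[O-]) but the nitrogen is [N+] with no H, not NX3H2.
So the answer is (A).

A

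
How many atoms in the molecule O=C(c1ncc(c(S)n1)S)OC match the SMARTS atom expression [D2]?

4

Check the 12 heavy atoms by environment: 2× n (aromatic, D2) → match; 3× c (aromatic, D3) → no; 1× c (aromatic, D2) → match; 1× C (D3) → no; 1× O (D1) → no; 1× O (D2) → match; 1× C (D1) → no; 2× S (D1) → no.
Summing the matching environments: 2 + 1 + 1 = 4 matching atoms.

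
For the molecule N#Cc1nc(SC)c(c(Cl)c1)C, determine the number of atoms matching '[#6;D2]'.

2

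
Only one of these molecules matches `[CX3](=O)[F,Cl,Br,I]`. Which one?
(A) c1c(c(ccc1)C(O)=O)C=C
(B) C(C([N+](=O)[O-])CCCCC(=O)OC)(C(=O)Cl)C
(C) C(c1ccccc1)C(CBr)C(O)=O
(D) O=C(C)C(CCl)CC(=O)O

B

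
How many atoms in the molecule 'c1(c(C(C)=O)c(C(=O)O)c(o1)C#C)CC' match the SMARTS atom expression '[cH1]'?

0

The query [cH1] means: aromatic carbon bearing exactly one hydrogen.
Check the 15 heavy atoms by environment: 1× o (aromatic, H0) → no; 4× c (aromatic, H0) → no; 3× C (H0) → no; 2× O (H0) → no; 2× C (H3) → no; 1× C (H1) → no; 1× O (H1) → no; 1× C (H2) → no.
No environment satisfies the query, so 0 matching atoms.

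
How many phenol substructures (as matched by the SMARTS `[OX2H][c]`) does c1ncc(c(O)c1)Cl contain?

1

[OX2H][c] is the SMARTS for a phenol: a hydroxyl oxygen attached to an aromatic carbon.
Exactly one fragment in the molecule meets all constraints, giving 1 match.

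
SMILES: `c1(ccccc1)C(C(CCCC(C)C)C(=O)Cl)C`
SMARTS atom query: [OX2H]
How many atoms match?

0

The query [OX2H] means: aliphatic oxygen with two connections, one of which is H — an -OH oxygen.
Check the 18 heavy atoms by environment: 3× C (H2, X4) → no; 3× C (H1, X4) → no; 3× C (H3, X4) → no; 1× c (aromatic, H0, X3) → no; 5× c (aromatic, H1, X3) → no; 1× C (H0, X3) → no; 1× O (H0, X1) → no; 1× Cl (H0, X1) → no.
No environment satisfies the query, so 0 matching atoms.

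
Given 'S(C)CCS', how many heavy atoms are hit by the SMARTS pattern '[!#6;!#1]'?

2

Check the 5 heavy atoms by environment: 3× C → no; 2× S → match.
That gives 2 matching atoms.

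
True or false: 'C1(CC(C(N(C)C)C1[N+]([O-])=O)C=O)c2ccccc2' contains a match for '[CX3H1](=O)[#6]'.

The pattern [CX3H1](=O)[#6] describes an sp2 carbon with one H, double-bonded to O and single-bonded to carbon — an aldehyde.
The molecule carries an aldehyde (-CHO), whose atoms satisfy every constraint of the query, so the pattern matches.

True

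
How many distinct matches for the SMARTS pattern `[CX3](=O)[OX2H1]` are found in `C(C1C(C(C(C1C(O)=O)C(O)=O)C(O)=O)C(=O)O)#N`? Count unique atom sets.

4

[CX3](=O)[OX2H1] is the SMARTS for a carboxylic acid: an sp2 carbon double-bonded to O and single-bonded to an -OH oxygen.
The molecule carries 4 separate instances of a carboxylic acid group (-C(=O)OH) meeting every constraint; each maps to a distinct set of atoms, giving 4 matches.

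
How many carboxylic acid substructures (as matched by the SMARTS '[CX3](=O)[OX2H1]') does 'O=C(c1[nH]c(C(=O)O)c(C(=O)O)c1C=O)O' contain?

[CX3](=O)[OX2H1] is the SMARTS for a carboxylic acid: an sp2 carbon double-bonded to O and single-bonded to an -OH oxygen.
The molecule carries 3 separate instances of a carboxylic acid group (-C(=O)OH) meeting every constraint; each maps to a distinct set of atoms, giving 3 matches.

3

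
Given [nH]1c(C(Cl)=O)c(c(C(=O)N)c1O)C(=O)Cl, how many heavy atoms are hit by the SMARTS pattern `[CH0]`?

3

The query [CH0] means: aliphatic carbon with no attached hydrogen.
Check the 15 heavy atoms by environment: 1× n (aromatic, H1) → no; 4× c (aromatic, H0) → no; 3× C (H0) → match; 3× O (H0) → no; 1× N (H2) → no; 1× O (H1) → no; 2× Cl (H0) → no.
That gives 3 matching atoms.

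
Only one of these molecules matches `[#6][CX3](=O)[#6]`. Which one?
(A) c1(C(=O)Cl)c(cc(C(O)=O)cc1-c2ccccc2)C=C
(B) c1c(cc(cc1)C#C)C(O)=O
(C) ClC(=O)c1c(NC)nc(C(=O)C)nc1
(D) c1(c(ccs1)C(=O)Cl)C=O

C

[#6][CX3](=O)[#6] describes a carbonyl carbon (no H) flanked by two carbons (a ketone).
(A) has a carboxylic acid group (-C(=O)OH) but one neighbour of the carbonyl carbon is O, not C.
(B) has a carboxylic acid group (-C(=O)OH) but one neighbour of the carbonyl carbon is O, not C.
(C) contains an acetyl/ketone group (-C(=O)CH3), which satisfies every atom and bond constraint.
(D) has an aldehyde (-CHO) but the carbonyl carbon has H1, so it is not flanked by two carbons.
So the answer is (C).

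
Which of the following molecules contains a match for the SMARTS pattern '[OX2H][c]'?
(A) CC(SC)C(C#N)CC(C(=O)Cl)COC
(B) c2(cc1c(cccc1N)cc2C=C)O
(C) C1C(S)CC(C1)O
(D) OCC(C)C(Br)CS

[OX2H][c] describes a hydroxyl oxygen attached to an aromatic carbon (a phenol).
(A) has a methoxy ether (-OCH3) but the oxygen has H0, not H1.
(B) contains a hydroxyl group (-OH), which satisfies every atom and bond constraint.
(C) has a hydroxyl group (-OH) but the -OH is on an aliphatic carbon, not an aromatic c.
(D) has a hydroxyl group (-OH) but the -OH is on an aliphatic carbon, not an aromatic c.
So the answer is (B).

B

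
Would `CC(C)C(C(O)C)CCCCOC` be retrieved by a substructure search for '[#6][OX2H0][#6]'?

The pattern [#6][OX2H0][#6] describes an aliphatic oxygen bridging two carbons with no H on the oxygen — an ether.
The molecule carries a methoxy ether (-OCH3), whose atoms satisfy every constraint of the query, so the pattern matches.

Yes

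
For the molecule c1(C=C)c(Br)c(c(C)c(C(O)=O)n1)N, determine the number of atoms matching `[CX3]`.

3

The query [CX3] means: C with X3: aliphatic carbon with exactly 3 total connections.
Check the 14 heavy atoms by environment: 1× n (aromatic, X2) → no; 5× c (aromatic, X3) → no; 3× C (X3) → match; 1× O (X1) → no; 1× O (X2) → no; 1× Br (X1) → no; 1× N (X3) → no; 1× C (X4) → no.
That gives 3 matching atoms.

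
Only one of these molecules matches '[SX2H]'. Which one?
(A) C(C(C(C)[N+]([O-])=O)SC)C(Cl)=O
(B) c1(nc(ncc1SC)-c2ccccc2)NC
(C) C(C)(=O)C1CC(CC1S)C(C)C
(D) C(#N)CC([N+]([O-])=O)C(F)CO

[SX2H] describes an aliphatic sulfur with two connections, one being H (a thiol).
(A) has a methylthio ether (-SCH3) but the sulfur has H0 (bonded to two carbons), not H1.
(B) has a methylthio ether (-SCH3) but the sulfur has H0 (bonded to two carbons), not H1.
(C) contains a thiol (-SH), which satisfies every atom and bond constraint.
(D) has a hydroxyl group (-OH) but it is an -OH, not an -SH.
So the answer is (C).

C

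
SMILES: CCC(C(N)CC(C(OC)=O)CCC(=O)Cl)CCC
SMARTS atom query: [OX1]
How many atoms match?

Check the 19 heavy atoms by environment: 12× C (X4) → no; 2× C (X3) → no; 2× O (X1) → match; 1× Cl (X1) → no; 1× O (X2) → no; 1× N (X3) → no.
That gives 2 matching atoms.

2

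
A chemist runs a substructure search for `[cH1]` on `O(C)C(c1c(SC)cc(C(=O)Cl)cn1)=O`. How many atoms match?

Check the 15 heavy atoms by environment: 1× n (aromatic, H0) → no; 2× c (aromatic, H1) → match; 3× c (aromatic, H0) → no; 2× C (H0) → no; 3× O (H0) → no; 1× Cl (H0) → no; 2× C (H3) → no; 1× S (H0) → no.
That gives 2 matching atoms.

2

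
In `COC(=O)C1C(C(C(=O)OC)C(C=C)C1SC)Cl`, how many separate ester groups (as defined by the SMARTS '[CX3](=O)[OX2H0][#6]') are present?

2

[CX3](=O)[OX2H0][#6] is the SMARTS for an ester: a carbonyl carbon bonded to an oxygen that is itself bonded to carbon (no H on that O).
The molecule carries 2 separate instances of a methyl-ester group (-C(=O)OCH3) meeting every constraint; each maps to a distinct set of atoms, giving 2 matches.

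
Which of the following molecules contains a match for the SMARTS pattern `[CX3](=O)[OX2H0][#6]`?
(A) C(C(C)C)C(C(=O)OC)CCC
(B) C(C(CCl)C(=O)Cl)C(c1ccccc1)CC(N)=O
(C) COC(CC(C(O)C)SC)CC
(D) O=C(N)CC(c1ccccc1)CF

A

[CX3](=O)[OX2H0][#6] describes a carbonyl carbon bonded to an oxygen that is itself bonded to carbon (no H on that O) (an ester).
(A) contains a methyl-ester group (-C(=O)OCH3), which satisfies every atom and bond constraint.
(B) has a primary amide (-C(=O)NH2) but the carbonyl is bonded to N, not to an O-C linkage.
(C) has a methoxy ether (-OCH3) but the ether oxygen is not adjacent to a C=O carbon.
(D) has a primary amide (-C(=O)NH2) but the carbonyl is bonded to N, not to an O-C linkage.
So the answer is (A).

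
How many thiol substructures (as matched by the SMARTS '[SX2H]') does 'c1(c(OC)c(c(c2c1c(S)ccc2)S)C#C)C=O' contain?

[SX2H] is the SMARTS for a thiol: an aliphatic sulfur with two connections, one being H.
The molecule carries 2 separate instances of a thiol (-SH) meeting every constraint; each maps to a distinct set of atoms, giving 2 matches.

2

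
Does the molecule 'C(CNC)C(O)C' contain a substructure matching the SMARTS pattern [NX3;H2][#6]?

The pattern [NX3;H2][#6] describes a trivalent nitrogen with two H attached to carbon — a primary amine.
The closest candidate here is an N-methylamino group (-NHCH3), but the nitrogen bears two carbons and only one H (H1), not H2. No other fragment satisfies the full query, so there is no match.

No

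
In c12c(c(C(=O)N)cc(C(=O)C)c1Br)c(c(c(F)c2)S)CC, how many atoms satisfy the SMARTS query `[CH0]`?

The query [CH0] means: aliphatic carbon with no attached hydrogen.
Check the 21 heavy atoms by environment: 8× c (aromatic, H0) → no; 2× c (aromatic, H1) → no; 2× C (H0) → match; 2× O (H0) → no; 1× N (H2) → no; 1× S (H1) → no; 1× C (H2) → no; 2× C (H3) → no; 1× F (H0) → no; 1× Br (H0) → no.
That gives 2 matching atoms.

2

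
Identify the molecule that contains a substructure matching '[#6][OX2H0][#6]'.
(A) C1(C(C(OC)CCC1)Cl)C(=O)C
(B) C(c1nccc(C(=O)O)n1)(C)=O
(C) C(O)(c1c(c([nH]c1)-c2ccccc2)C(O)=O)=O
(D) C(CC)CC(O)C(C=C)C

A

[#6][OX2H0][#6] describes an aliphatic oxygen bridging two carbons with no H on the oxygen (an ether).
(A) contains a methoxy ether (-OCH3), which satisfies every atom and bond constraint.
(B) has a carboxylic acid group (-C(=O)OH) but the -OH oxygen has H1; the =O is OX1, not OX2.
(C) has a carboxylic acid group (-C(=O)OH) but the -OH oxygen has H1; the =O is OX1, not OX2.
(D) has a hydroxyl group (-OH) but the oxygen has H1, not H0 bridging two carbons.
So the answer is (A).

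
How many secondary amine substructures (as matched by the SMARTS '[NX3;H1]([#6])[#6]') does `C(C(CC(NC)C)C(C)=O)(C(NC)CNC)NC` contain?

4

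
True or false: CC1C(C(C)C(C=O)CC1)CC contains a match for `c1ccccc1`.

The pattern c1ccccc1 describes six aromatic carbons in a ring — a benzene ring.
The closest candidate here is a methyl group (-CH3), but no six-membered all-carbon aromatic ring is present. No other fragment satisfies the full query, so there is no match.

False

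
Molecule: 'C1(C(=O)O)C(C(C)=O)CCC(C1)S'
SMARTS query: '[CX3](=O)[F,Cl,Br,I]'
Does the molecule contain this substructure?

The pattern [CX3](=O)[F,Cl,Br,I] describes a carbonyl carbon bonded to a halogen — an acyl halide.
The closest candidate here is a carboxylic acid group (-C(=O)OH), but the carbonyl is bonded to -OH, not to a halogen. No other fragment satisfies the full query, so there is no match.

No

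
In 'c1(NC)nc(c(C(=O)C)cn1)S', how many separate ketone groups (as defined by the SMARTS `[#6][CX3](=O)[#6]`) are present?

[#6][CX3](=O)[#6] is the SMARTS for a ketone: a carbonyl carbon (no H) flanked by two carbons.
Exactly one fragment in the molecule meets all constraints, giving 1 match.

1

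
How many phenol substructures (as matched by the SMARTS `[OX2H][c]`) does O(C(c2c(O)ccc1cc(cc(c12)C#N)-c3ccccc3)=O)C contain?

1

[OX2H][c] is the SMARTS for a phenol: a hydroxyl oxygen attached to an aromatic carbon.
Exactly one fragment in the molecule meets all constraints, giving 1 match.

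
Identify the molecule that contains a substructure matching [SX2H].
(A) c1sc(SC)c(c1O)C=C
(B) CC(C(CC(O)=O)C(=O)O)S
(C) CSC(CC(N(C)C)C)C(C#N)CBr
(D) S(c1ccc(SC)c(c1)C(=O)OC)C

[SX2H] describes an aliphatic sulfur with two connections, one being H (a thiol).
(A) has a hydroxyl group (-OH) but it is an -OH, not an -SH.
(B) contains a thiol (-SH), which satisfies every atom and bond constraint.
(C) has a methylthio ether (-SCH3) but the sulfur has H0 (bonded to two carbons), not H1.
(D) has a methylthio ether (-SCH3) but the sulfur has H0 (bonded to two carbons), not H1.
So the answer is (B).

B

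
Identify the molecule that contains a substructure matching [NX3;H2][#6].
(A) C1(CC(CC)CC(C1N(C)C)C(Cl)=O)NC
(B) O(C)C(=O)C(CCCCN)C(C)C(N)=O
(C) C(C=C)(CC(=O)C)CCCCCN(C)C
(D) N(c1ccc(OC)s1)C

[NX3;H2][#6] describes a trivalent nitrogen with two H attached to carbon (a primary amine).
(A) has an N-methylamino group (-NHCH3) but the nitrogen bears two carbons and only one H (H1), not H2.
(B) contains a primary amino group (-NH2), which satisfies every atom and bond constraint.
(C) has a dimethylamino group (-N(CH3)2) but the nitrogen has H0, not H2.
(D) has an N-methylamino group (-NHCH3) but the nitrogen bears two carbons and only one H (H1), not H2.
So the answer is (B).

B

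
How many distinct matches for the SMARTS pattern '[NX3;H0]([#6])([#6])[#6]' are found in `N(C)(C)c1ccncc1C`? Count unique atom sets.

[NX3;H0]([#6])([#6])[#6] is the SMARTS for a tertiary amine: a trivalent nitrogen with no H, bonded to three carbons.
Exactly one fragment in the molecule meets all constraints, giving 1 match.

1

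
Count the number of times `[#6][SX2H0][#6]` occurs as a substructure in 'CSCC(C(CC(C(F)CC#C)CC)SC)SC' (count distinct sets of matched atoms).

[#6][SX2H0][#6] is the SMARTS for a thioether: an aliphatic sulfur bridging two carbons with no H on the sulfur.
The molecule carries 3 separate instances of a methylthio ether (-SCH3) meeting every constraint; each maps to a distinct set of atoms, giving 3 matches.

3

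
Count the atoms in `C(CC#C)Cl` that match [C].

The query [C] means: uppercase C matches aliphatic (non-aromatic) carbon only.
Check the 5 heavy atoms by environment: 4× C → match; 1× Cl → no.
That gives 4 matching atoms.

4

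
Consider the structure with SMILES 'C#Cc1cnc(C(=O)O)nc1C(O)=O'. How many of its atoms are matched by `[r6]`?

6

Check the 14 heavy atoms by environment: 2× n (aromatic, in 6-ring) → match; 4× c (aromatic, in 6-ring) → match; 4× C (acyclic) → no; 4× O (acyclic) → no.
Summing the matching environments: 2 + 4 = 6 matching atoms.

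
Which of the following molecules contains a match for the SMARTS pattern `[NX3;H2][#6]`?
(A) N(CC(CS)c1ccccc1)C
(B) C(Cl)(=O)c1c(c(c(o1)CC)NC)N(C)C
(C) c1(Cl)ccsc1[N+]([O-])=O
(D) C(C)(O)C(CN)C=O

[NX3;H2][#6] describes a trivalent nitrogen with two H attached to carbon (a primary amine).
(A) has an N-methylamino group (-NHCH3) but the nitrogen bears two carbons and only one H (H1), not H2.
(B) has a dimethylamino group (-N(CH3)2) but the nitrogen has H0, not H2.
(C) has a nitro group (-[N+](=O)[O-]) but the nitrogen is [N+] with no H, not NX3H2.
(D) contains a primary amino group (-NH2), which satisfies every atom and bond constraint.
So the answer is (D).

D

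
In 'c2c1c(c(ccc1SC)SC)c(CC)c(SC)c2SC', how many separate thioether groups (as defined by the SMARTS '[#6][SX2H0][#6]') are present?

4

[#6][SX2H0][#6] is the SMARTS for a thioether: an aliphatic sulfur bridging two carbons with no H on the sulfur.
The molecule carries 4 separate instances of a methylthio ether (-SCH3) meeting every constraint; each maps to a distinct set of atoms, giving 4 matches.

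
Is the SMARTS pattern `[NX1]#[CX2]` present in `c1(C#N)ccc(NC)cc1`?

Yes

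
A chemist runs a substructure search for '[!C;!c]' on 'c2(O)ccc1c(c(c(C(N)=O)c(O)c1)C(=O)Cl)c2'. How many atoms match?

6

The query [!C;!c] means: neither aliphatic nor aromatic carbon — same as [!#6].
Check the 18 heavy atoms by environment: 10× c (aromatic) → no; 2× C → no; 4× O → match; 1× Cl → match; 1× N → match.
Summing the matching environments: 4 + 1 + 1 = 6 matching atoms.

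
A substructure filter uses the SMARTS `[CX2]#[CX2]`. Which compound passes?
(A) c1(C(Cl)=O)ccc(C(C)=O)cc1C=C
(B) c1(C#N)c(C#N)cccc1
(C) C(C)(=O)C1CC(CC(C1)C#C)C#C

C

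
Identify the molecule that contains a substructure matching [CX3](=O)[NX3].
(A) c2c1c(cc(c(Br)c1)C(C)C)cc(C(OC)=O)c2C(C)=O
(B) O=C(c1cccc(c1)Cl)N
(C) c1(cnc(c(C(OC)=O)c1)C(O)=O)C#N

B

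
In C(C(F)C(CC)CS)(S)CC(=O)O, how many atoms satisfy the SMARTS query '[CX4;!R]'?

The query [CX4;!R] means: aliphatic carbon with four total connections, not in a ring.
Check the 13 heavy atoms by environment: 7× C (X4, acyclic) → match; 1× F (X1, acyclic) → no; 2× S (X2, acyclic) → no; 1× C (X3, acyclic) → no; 1× O (X1, acyclic) → no; 1× O (X2, acyclic) → no.
That gives 7 matching atoms.

7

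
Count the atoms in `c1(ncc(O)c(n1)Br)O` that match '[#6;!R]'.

0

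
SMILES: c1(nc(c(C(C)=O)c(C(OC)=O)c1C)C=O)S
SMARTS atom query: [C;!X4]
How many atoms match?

The query [C;!X4] means: aliphatic carbon that does not have four total connections.
Check the 17 heavy atoms by environment: 1× n (aromatic, X2) → no; 5× c (aromatic, X3) → no; 1× S (X2) → no; 3× C (X3) → match; 3× O (X1) → no; 1× O (X2) → no; 3× C (X4) → no.
That gives 3 matching atoms.

3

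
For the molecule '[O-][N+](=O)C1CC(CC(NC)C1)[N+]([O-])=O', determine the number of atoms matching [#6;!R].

Check the 14 heavy atoms by environment: 6× C (in 6-ring) → no; 2× N (charge +1, acyclic) → no; 2× O (charge -1, acyclic) → no; 2× O (acyclic) → no; 1× N (acyclic) → no; 1× C (acyclic) → match.
That gives 1 matching atom.

1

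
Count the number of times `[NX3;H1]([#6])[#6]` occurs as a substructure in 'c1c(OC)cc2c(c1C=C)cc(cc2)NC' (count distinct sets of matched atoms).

1

[NX3;H1]([#6])[#6] is the SMARTS for a secondary amine: a trivalent nitrogen with one H, bonded to two carbons.
Exactly one fragment in the molecule meets all constraints, giving 1 match.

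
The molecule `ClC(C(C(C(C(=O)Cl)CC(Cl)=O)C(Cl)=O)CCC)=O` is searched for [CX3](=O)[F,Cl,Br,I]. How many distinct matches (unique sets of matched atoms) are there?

[CX3](=O)[F,Cl,Br,I] is the SMARTS for an acyl halide: a carbonyl carbon bonded to a halogen.
The molecule carries 4 separate instances of an acyl chloride (-C(=O)Cl) meeting every constraint; each maps to a distinct set of atoms, giving 4 matches.

4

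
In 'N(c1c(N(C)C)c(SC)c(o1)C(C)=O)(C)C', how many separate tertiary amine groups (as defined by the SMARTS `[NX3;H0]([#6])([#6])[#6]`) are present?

2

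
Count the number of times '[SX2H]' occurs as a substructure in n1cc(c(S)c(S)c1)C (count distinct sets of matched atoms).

2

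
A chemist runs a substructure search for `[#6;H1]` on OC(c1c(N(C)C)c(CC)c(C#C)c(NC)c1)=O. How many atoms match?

2

The query [#6;H1] means: any carbon bearing exactly one hydrogen.
Check the 18 heavy atoms by environment: 1× c (aromatic, H1) → match; 5× c (aromatic, H0) → no; 1× C (H2) → no; 4× C (H3) → no; 1× N (H1) → no; 1× N (H0) → no; 2× C (H0) → no; 1× C (H1) → match; 1× O (H0) → no; 1× O (H1) → no.
Summing the matching environments: 1 + 1 = 2 matching atoms.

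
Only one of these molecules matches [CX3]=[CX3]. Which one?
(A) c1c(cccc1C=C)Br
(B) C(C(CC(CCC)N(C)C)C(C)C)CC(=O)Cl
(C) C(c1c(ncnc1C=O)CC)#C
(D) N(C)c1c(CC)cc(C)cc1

[CX3]=[CX3] describes a non-aromatic C=C double bond between two sp2 carbons (an alkene).
(A) contains a vinyl group (-CH=CH2), which satisfies every atom and bond constraint.
(B) has an ethyl group (-CH2CH3) but its C-C bond is a single bond between CX4 carbons, not CX3=CX3.
(C) has an ethynyl group (-C#CH) but the C-C bond is a triple bond, not a double bond.
(D) has an ethyl group (-CH2CH3) but its C-C bond is a single bond between CX4 carbons, not CX3=CX3.
So the answer is (A).

A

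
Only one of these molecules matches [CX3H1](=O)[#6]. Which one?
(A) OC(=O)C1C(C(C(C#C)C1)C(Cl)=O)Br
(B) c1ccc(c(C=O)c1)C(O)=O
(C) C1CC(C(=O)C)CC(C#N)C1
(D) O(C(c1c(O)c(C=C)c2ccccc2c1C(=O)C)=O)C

B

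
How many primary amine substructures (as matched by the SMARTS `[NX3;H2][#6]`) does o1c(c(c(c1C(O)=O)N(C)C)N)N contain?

2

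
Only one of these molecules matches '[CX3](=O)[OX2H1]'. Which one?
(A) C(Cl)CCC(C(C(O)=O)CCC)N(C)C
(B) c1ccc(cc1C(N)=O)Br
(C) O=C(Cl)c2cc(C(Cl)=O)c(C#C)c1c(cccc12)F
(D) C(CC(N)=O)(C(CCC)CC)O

A

[CX3](=O)[OX2H1] describes an sp2 carbon double-bonded to O and single-bonded to an -OH oxygen (a carboxylic acid).
(A) contains a carboxylic acid group (-C(=O)OH), which satisfies every atom and bond constraint.
(B) has a primary amide (-C(=O)NH2) but the carbonyl is bonded to N, not to an -OH oxygen.
(C) has an acyl chloride (-C(=O)Cl) but the carbonyl is bonded to Cl, not to an -OH oxygen.
(D) has a primary amide (-C(=O)NH2) but the carbonyl is bonded to N, not to an -OH oxygen.
So the answer is (A).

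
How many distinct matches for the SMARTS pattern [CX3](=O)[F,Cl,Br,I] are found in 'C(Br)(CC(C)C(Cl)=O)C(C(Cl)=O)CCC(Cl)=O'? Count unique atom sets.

[CX3](=O)[F,Cl,Br,I] is the SMARTS for an acyl halide: a carbonyl carbon bonded to a halogen.
The molecule carries 3 separate instances of an acyl chloride (-C(=O)Cl) meeting every constraint; each maps to a distinct set of atoms, giving 3 matches.

3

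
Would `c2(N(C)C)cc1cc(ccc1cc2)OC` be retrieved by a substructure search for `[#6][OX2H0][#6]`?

The pattern [#6][OX2H0][#6] describes an aliphatic oxygen bridging two carbons with no H on the oxygen — an ether.
The molecule carries a methoxy ether (-OCH3), whose atoms satisfy every constraint of the query, so the pattern matches.

Yes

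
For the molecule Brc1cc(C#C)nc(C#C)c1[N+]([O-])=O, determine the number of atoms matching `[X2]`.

5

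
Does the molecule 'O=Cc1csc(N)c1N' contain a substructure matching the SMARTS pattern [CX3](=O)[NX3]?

No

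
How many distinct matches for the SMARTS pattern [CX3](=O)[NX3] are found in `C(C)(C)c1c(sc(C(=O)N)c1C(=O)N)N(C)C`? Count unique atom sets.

[CX3](=O)[NX3] is the SMARTS for an amide: a carbonyl carbon bonded to a trivalent nitrogen.
The molecule carries 2 separate instances of a primary amide (-C(=O)NH2) meeting every constraint; each maps to a distinct set of atoms, giving 2 matches.

2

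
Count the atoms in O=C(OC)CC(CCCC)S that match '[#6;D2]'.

The query [#6;D2] means: any carbon bonded to exactly two heavy atoms.
Check the 11 heavy atoms by environment: 4× C (D2) → match; 2× C (D3) → no; 1× S (D1) → no; 1× O (D1) → no; 1× O (D2) → no; 2× C (D1) → no.
That gives 4 matching atoms.

4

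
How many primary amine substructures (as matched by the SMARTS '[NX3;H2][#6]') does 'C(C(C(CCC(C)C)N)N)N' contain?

[NX3;H2][#6] is the SMARTS for a primary amine: a trivalent nitrogen with two H attached to carbon.
The molecule carries 3 separate instances of a primary amino group (-NH2) meeting every constraint; each maps to a distinct set of atoms, giving 3 matches.

3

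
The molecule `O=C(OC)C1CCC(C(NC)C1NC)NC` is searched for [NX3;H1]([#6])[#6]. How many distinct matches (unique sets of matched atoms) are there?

3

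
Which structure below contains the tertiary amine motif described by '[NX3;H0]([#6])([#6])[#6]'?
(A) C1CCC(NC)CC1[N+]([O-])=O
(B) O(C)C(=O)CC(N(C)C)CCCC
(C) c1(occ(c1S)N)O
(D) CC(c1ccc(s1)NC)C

[NX3;H0]([#6])([#6])[#6] describes a trivalent nitrogen with no H, bonded to three carbons (a tertiary amine).
(A) has an N-methylamino group (-NHCH3) but the nitrogen still has one H (H1), not H0.
(B) contains a dimethylamino group (-N(CH3)2), which satisfies every atom and bond constraint.
(C) has a primary amino group (-NH2) but the nitrogen has H2, not H0 with three carbons.
(D) has an N-methylamino group (-NHCH3) but the nitrogen still has one H (H1), not H0.
So the answer is (B).

B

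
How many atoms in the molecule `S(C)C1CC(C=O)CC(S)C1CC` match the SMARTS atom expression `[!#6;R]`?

0

The query [!#6;R] means: non-carbon atom that is part of a ring.
Check the 13 heavy atoms by environment: 6× C (in 6-ring) → no; 2× S (acyclic) → no; 4× C (acyclic) → no; 1× O (acyclic) → no.
No environment satisfies the query, so 0 matching atoms.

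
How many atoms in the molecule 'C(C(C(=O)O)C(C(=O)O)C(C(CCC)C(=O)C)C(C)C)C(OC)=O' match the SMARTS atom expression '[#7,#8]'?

7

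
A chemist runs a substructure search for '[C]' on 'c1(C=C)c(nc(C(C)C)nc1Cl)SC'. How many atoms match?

6

The query [C] means: uppercase C matches aliphatic (non-aromatic) carbon only.
Check the 14 heavy atoms by environment: 2× n (aromatic) → no; 4× c (aromatic) → no; 6× C → match; 1× S → no; 1× Cl → no.
That gives 6 matching atoms.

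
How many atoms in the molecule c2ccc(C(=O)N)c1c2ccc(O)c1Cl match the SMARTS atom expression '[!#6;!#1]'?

4

The query [!#6;!#1] means: not carbon and not hydrogen — any heteroatom.
Check the 15 heavy atoms by environment: 10× c (aromatic) → no; 2× O → match; 1× Cl → match; 1× C → no; 1× N → match.
Summing the matching environments: 2 + 1 + 1 = 4 matching atoms.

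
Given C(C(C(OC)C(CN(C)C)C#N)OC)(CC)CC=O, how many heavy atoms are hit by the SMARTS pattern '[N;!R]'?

2

Check the 19 heavy atoms by environment: 14× C (acyclic) → no; 3× O (acyclic) → no; 2× N (acyclic) → match.
That gives 2 matching atoms.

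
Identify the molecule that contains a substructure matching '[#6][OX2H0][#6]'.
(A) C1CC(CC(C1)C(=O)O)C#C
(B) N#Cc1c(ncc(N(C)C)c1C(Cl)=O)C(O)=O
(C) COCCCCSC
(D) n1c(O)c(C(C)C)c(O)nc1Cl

[#6][OX2H0][#6] describes an aliphatic oxygen bridging two carbons with no H on the oxygen (an ether).
(A) has a carboxylic acid group (-C(=O)OH) but the -OH oxygen has H1; the =O is OX1, not OX2.
(B) has a carboxylic acid group (-C(=O)OH) but the -OH oxygen has H1; the =O is OX1, not OX2.
(C) contains a methoxy ether (-OCH3), which satisfies every atom and bond constraint.
(D) has a hydroxyl group (-OH) but the oxygen has H1, not H0 bridging two carbons.
So the answer is (C).

C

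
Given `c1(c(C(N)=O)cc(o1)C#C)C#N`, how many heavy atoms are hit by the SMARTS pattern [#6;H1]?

Check the 12 heavy atoms by environment: 1× o (aromatic, H0) → no; 3× c (aromatic, H0) → no; 1× c (aromatic, H1) → match; 3× C (H0) → no; 1× N (H0) → no; 1× C (H1) → match; 1× O (H0) → no; 1× N (H2) → no.
Summing the matching environments: 1 + 1 = 2 matching atoms.

2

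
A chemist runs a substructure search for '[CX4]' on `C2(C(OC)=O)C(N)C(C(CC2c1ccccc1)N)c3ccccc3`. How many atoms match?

The query [CX4] means: C with X4: aliphatic carbon with exactly 4 total connections (bonds + H).
Check the 24 heavy atoms by environment: 7× C (X4) → match; 2× N (X3) → no; 1× C (X3) → no; 1× O (X1) → no; 1× O (X2) → no; 12× c (aromatic, X3) → no.
That gives 7 matching atoms.

7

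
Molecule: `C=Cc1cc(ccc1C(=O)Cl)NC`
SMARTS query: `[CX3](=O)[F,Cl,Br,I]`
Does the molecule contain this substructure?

Yes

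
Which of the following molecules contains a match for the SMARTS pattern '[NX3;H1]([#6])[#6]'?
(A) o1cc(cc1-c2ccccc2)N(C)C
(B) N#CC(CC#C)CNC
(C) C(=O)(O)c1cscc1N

B

[NX3;H1]([#6])[#6] describes a trivalent nitrogen with one H, bonded to two carbons (a secondary amine).
(A) has a dimethylamino group (-N(CH3)2) but the nitrogen has H0, not H1.
(B) contains an N-methylamino group (-NHCH3), which satisfies every atom and bond constraint.
(C) has a primary amino group (-NH2) but the nitrogen has H2 and only one carbon neighbour.
So the answer is (B).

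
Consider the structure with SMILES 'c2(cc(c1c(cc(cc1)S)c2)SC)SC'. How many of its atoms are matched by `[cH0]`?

5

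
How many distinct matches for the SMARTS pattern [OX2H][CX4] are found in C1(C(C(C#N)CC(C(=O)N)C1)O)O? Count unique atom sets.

[OX2H][CX4] is the SMARTS for an aliphatic alcohol: a hydroxyl oxygen bound to an sp3 (X4) carbon.
The molecule carries 2 separate instances of a hydroxyl group (-OH) meeting every constraint; each maps to a distinct set of atoms, giving 2 matches.

2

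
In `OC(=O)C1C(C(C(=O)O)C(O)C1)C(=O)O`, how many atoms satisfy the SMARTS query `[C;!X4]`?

3

The query [C;!X4] means: aliphatic carbon that does not have four total connections.
Check the 15 heavy atoms by environment: 5× C (X4) → no; 3× C (X3) → match; 3× O (X1) → no; 4× O (X2) → no.
That gives 3 matching atoms.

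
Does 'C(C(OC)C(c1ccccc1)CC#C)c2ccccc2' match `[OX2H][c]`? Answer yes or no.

No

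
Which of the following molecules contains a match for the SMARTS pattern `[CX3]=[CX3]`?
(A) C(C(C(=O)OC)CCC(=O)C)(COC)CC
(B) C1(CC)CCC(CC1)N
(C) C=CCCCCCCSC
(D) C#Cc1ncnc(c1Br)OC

C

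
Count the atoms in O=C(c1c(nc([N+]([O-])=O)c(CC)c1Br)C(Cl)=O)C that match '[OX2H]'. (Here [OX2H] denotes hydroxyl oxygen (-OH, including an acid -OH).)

0

Check the 18 heavy atoms by environment: 1× n (aromatic, H0, X2) → no; 5× c (aromatic, H0, X3) → no; 1× Br (H0, X1) → no; 2× C (H0, X3) → no; 3× O (H0, X1) → no; 1× Cl (H0, X1) → no; 2× C (H3, X4) → no; 1× N (charge +1, H0, X3) → no; 1× O (charge -1, H0, X1) → no; 1× C (H2, X4) → no.
No environment satisfies the query, so 0 matching atoms.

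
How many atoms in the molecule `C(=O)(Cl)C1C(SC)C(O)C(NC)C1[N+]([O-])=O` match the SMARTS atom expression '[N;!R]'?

2

Check the 16 heavy atoms by environment: 5× C (in 5-ring) → no; 1× N (acyclic) → match; 3× C (acyclic) → no; 1× S (acyclic) → no; 3× O (acyclic) → no; 1× N (charge +1, acyclic) → match; 1× O (charge -1, acyclic) → no; 1× Cl (acyclic) → no.
Summing the matching environments: 1 + 1 = 2 matching atoms.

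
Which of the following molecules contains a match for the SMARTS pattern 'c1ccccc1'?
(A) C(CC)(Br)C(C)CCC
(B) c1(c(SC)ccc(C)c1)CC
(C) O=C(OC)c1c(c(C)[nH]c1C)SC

c1ccccc1 describes six aromatic carbons in a ring (a benzene ring).
(A) has a methyl group (-CH3) but no six-membered all-carbon aromatic ring is present.
(B) contains the required atom environment, so the pattern matches.
(C) has a methyl group (-CH3) but no six-membered all-carbon aromatic ring is present.
So the answer is (B).

B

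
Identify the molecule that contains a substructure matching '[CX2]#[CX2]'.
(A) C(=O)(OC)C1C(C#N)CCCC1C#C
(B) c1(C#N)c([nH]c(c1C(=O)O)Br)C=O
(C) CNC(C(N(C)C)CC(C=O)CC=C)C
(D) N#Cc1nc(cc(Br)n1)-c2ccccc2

A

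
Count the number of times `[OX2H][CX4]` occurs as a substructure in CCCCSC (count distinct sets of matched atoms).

0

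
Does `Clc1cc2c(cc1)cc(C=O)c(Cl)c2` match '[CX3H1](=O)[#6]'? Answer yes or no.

Yes

The pattern [CX3H1](=O)[#6] describes an sp2 carbon with one H, double-bonded to O and single-bonded to carbon — an aldehyde.
The molecule carries an aldehyde (-CHO), whose atoms satisfy every constraint of the query, so the pattern matches.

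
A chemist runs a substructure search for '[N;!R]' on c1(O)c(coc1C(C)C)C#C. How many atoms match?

The query [N;!R] means: aliphatic nitrogen not in a ring.
Check the 11 heavy atoms by environment: 1× o (aromatic, in 5-ring) → no; 4× c (aromatic, in 5-ring) → no; 1× O (acyclic) → no; 5× C (acyclic) → no.
No environment satisfies the query, so 0 matching atoms.

0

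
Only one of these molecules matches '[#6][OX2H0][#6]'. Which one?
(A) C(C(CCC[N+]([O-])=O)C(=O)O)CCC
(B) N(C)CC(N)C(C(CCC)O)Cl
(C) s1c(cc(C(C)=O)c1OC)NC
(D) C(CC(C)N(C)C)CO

C

[#6][OX2H0][#6] describes an aliphatic oxygen bridging two carbons with no H on the oxygen (an ether).
(A) has a carboxylic acid group (-C(=O)OH) but the -OH oxygen has H1; the =O is OX1, not OX2.
(B) has a hydroxyl group (-OH) but the oxygen has H1, not H0 bridging two carbons.
(C) contains a methoxy ether (-OCH3), which satisfies every atom and bond constraint.
(D) has a hydroxyl group (-OH) but the oxygen has H1, not H0 bridging two carbons.
So the answer is (C).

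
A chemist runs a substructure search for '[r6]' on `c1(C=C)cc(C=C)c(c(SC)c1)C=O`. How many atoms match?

6

Check the 14 heavy atoms by environment: 6× c (aromatic, in 6-ring) → match; 1× S (acyclic) → no; 6× C (acyclic) → no; 1× O (acyclic) → no.
That gives 6 matching atoms.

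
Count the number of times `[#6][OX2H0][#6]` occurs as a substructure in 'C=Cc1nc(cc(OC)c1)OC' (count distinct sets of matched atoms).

2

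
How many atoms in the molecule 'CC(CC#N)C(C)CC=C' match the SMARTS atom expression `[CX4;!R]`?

The query [CX4;!R] means: aliphatic carbon with four total connections, not in a ring.
Check the 10 heavy atoms by environment: 6× C (X4, acyclic) → match; 1× C (X2, acyclic) → no; 1× N (X1, acyclic) → no; 2× C (X3, acyclic) → no.
That gives 6 matching atoms.

6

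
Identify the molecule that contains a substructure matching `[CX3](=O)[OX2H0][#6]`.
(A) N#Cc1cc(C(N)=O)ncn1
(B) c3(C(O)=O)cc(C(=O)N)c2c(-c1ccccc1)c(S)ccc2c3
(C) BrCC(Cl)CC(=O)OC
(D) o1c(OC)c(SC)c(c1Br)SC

C

[CX3](=O)[OX2H0][#6] describes a carbonyl carbon bonded to an oxygen that is itself bonded to carbon (no H on that O) (an ester).
(A) has a primary amide (-C(=O)NH2) but the carbonyl is bonded to N, not to an O-C linkage.
(B) has a primary amide (-C(=O)NH2) but the carbonyl is bonded to N, not to an O-C linkage.
(C) contains a methyl-ester group (-C(=O)OCH3), which satisfies every atom and bond constraint.
(D) has a methoxy ether (-OCH3) but the ether oxygen is not adjacent to a C=O carbon.
So the answer is (C).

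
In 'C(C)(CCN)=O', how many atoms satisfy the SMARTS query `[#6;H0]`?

1

Check the 6 heavy atoms by environment: 2× C (H2) → no; 1× N (H2) → no; 1× C (H0) → match; 1× O (H0) → no; 1× C (H3) → no.
That gives 1 matching atom.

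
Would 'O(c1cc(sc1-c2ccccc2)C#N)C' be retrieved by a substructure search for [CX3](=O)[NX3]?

No

The pattern [CX3](=O)[NX3] describes a carbonyl carbon bonded to a trivalent nitrogen — an amide.
The closest candidate here is a nitrile (-C#N), but the nitrile N is NX1 (triple-bonded), not NX3. No other fragment satisfies the full query, so there is no match.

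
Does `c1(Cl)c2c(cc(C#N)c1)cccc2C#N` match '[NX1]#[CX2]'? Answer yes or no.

Yes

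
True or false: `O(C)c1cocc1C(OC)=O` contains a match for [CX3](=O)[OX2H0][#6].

The pattern [CX3](=O)[OX2H0][#6] describes a carbonyl carbon bonded to an oxygen that is itself bonded to carbon (no H on that O) — an ester.
The molecule carries a methyl-ester group (-C(=O)OCH3), whose atoms satisfy every constraint of the query, so the pattern matches.

True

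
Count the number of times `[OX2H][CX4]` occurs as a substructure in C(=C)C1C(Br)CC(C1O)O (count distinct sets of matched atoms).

2

[OX2H][CX4] is the SMARTS for an aliphatic alcohol: a hydroxyl oxygen bound to an sp3 (X4) carbon.
The molecule carries 2 separate instances of a hydroxyl group (-OH) meeting every constraint; each maps to a distinct set of atoms, giving 2 matches.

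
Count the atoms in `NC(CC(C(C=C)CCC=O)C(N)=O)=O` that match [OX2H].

0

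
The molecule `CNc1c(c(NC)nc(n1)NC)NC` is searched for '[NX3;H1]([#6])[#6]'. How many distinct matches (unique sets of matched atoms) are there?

4

[NX3;H1]([#6])[#6] is the SMARTS for a secondary amine: a trivalent nitrogen with one H, bonded to two carbons.
The molecule carries 4 separate instances of an N-methylamino group (-NHCH3) meeting every constraint; each maps to a distinct set of atoms, giving 4 matches.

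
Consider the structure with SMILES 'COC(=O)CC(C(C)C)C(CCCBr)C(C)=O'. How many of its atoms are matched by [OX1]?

2

Check the 17 heavy atoms by environment: 11× C (X4) → no; 1× Br (X1) → no; 2× C (X3) → no; 2× O (X1) → match; 1× O (X2) → no.
That gives 2 matching atoms.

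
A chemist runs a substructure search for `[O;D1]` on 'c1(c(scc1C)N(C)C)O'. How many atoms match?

1

The query [O;D1] means: aliphatic oxygen bonded to exactly one heavy atom.
Check the 10 heavy atoms by environment: 1× s (aromatic, D2) → no; 1× c (aromatic, D2) → no; 3× c (aromatic, D3) → no; 3× C (D1) → no; 1× N (D3) → no; 1× O (D1) → match.
That gives 1 matching atom.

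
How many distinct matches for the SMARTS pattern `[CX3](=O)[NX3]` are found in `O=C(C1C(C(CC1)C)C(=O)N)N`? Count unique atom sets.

2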